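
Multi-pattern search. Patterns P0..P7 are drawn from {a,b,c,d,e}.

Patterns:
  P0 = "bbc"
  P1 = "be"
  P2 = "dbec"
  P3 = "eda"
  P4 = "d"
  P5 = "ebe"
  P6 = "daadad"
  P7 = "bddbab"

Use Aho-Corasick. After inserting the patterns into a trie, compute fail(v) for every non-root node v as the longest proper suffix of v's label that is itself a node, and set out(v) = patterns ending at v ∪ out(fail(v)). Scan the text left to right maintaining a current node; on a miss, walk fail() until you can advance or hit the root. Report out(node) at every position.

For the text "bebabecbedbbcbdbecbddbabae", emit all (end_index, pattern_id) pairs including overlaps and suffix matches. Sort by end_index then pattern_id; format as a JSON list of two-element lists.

Build automaton:
Trie (insert patterns):
  0='ε' goto b→1 d→5 e→9
  1='b' goto b→2 d→19 e→4
  2='bb' goto c→3
  3='bbc' goto ·  [P0 ends]
  4='be' goto ·  [P1 ends]
  5='d' goto a→14 b→6  [P4 ends]
  6='db' goto e→7
  7='dbe' goto c→8
  8='dbec' goto ·  [P2 ends]
  9='e' goto b→12 d→10
  10='ed' goto a→11
  11='eda' goto ·  [P3 ends]
  12='eb' goto e→13
  13='ebe' goto ·  [P5 ends]
  14='da' goto a→15
  15='daa' goto d→16
  16='daad' goto a→17
  17='daada' goto d→18
  18='daadad' goto ·  [P6 ends]
  19='bd' goto d→20
  20='bdd' goto b→21
  21='bddb' goto a→22
  22='bddba' goto b→23
  23='bddbab' goto ·  [P7 ends]

Failure links (BFS by depth):
  fail(1) 'b': from fail(0)=0 chase 'b': 0 ⇒ 0;  out=∅∪out(0)=∅
  fail(5) 'd': from fail(0)=0 chase 'd': 0 ⇒ 0;  out={4}∪out(0)={4}
  fail(9) 'e': from fail(0)=0 chase 'e': 0 ⇒ 0;  out=∅∪out(0)=∅
  fail(2) 'bb': from fail(1)=0 chase 'b': 0 ⇒ 1;  out=∅∪out(1)=∅
  fail(4) 'be': from fail(1)=0 chase 'e': 0 ⇒ 9;  out={1}∪out(9)={1}
  fail(6) 'db': from fail(5)=0 chase 'b': 0 ⇒ 1;  out=∅∪out(1)=∅
  fail(10) 'ed': from fail(9)=0 chase 'd': 0 ⇒ 5;  out=∅∪out(5)={4}
  fail(12) 'eb': from fail(9)=0 chase 'b': 0 ⇒ 1;  out=∅∪out(1)=∅
  fail(14) 'da': from fail(5)=0 chase 'a': 0 ⇒ 0;  out=∅∪out(0)=∅
  fail(19) 'bd': from fail(1)=0 chase 'd': 0 ⇒ 5;  out=∅∪out(5)={4}
  fail(3) 'bbc': from fail(2)=1 chase 'c': 1→0 ⇒ 0;  out={0}∪out(0)={0}
  fail(7) 'dbe': from fail(6)=1 chase 'e': 1 ⇒ 4;  out=∅∪out(4)={1}
  fail(11) 'eda': from fail(10)=5 chase 'a': 5 ⇒ 14;  out={3}∪out(14)={3}
  fail(13) 'ebe': from fail(12)=1 chase 'e': 1 ⇒ 4;  out={5}∪out(4)={1,5}
  fail(15) 'daa': from fail(14)=0 chase 'a': 0 ⇒ 0;  out=∅∪out(0)=∅
  fail(20) 'bdd': from fail(19)=5 chase 'd': 5→0 ⇒ 5;  out=∅∪out(5)={4}
  fail(8) 'dbec': from fail(7)=4 chase 'c': 4→9→0 ⇒ 0;  out={2}∪out(0)={2}
  fail(16) 'daad': from fail(15)=0 chase 'd': 0 ⇒ 5;  out=∅∪out(5)={4}
  fail(21) 'bddb': from fail(20)=5 chase 'b': 5 ⇒ 6;  out=∅∪out(6)=∅
  fail(17) 'daada': from fail(16)=5 chase 'a': 5 ⇒ 14;  out=∅∪out(14)=∅
  fail(22) 'bddba': from fail(21)=6 chase 'a': 6→1→0 ⇒ 0;  out=∅∪out(0)=∅
  fail(18) 'daadad': from fail(17)=14 chase 'd': 14→0 ⇒ 5;  out={6}∪out(5)={4,6}
  fail(23) 'bddbab': from fail(22)=0 chase 'b': 0 ⇒ 1;  out={7}∪out(1)={7}

Text stream:
[0] read 'b'  n0⇒n1
[1] read 'e'  n1⇒n4  emit P1@[0:1]
[2] read 'b'  n4⇒n12 (fail-walked)
[3] read 'a'  n12⇒n0 (fail-walked)
[4] read 'b'  n0⇒n1
[5] read 'e'  n1⇒n4  emit P1@[4:5]
[6] read 'c'  n4⇒n0 (fail-walked)
[7] read 'b'  n0⇒n1
[8] read 'e'  n1⇒n4  emit P1@[7:8]
[9] read 'd'  n4⇒n10 (fail-walked)  emit P4@[9:9]
[10] read 'b'  n10⇒n6 (fail-walked)
[11] read 'b'  n6⇒n2 (fail-walked)
[12] read 'c'  n2⇒n3  emit P0@[10:12]
[13] read 'b'  n3⇒n1 (fail-walked)
[14] read 'd'  n1⇒n19  emit P4@[14:14]
[15] read 'b'  n19⇒n6 (fail-walked)
[16] read 'e'  n6⇒n7  emit P1@[15:16]
[17] read 'c'  n7⇒n8  emit P2@[14:17]
[18] read 'b'  n8⇒n1 (fail-walked)
[19] read 'd'  n1⇒n19  emit P4@[19:19]
[20] read 'd'  n19⇒n20  emit P4@[20:20]
[21] read 'b'  n20⇒n21
[22] read 'a'  n21⇒n22
[23] read 'b'  n22⇒n23  emit P7@[18:23]
[24] read 'a'  n23⇒n0 (fail-walked)
[25] read 'e'  n0⇒n9

All matches (sorted): [[1,1],[5,1],[8,1],[9,4],[12,0],[14,4],[16,1],[17,2],[19,4],[20,4],[23,7]]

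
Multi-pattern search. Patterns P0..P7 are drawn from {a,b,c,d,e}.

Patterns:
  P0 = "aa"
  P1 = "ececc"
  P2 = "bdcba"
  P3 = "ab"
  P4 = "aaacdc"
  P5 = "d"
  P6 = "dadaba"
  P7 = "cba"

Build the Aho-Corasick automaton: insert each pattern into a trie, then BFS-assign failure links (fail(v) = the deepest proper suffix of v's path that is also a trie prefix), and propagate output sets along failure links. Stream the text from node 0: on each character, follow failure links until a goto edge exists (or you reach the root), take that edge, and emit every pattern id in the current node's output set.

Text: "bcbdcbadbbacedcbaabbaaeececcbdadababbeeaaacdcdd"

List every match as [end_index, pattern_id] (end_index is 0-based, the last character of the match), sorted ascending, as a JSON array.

Build:
Trie nodes:
  0='ε' goto a→1 b→8 c→24 d→18 e→3
  1='a' goto a→2 b→13
  2='aa' goto a→14  ←P0
  3='e' goto c→4
  4='ec' goto e→5
  5='ece' goto c→6
  6='ecec' goto c→7
  7='ececc' goto ·  ←P1
  8='b' goto d→9
  9='bd' goto c→10
  10='bdc' goto b→11
  11='bdcb' goto a→12
  12='bdcba' goto ·  ←P2
  13='ab' goto ·  ←P3
  14='aaa' goto c→15
  15='aaac' goto d→16
  16='aaacd' goto c→17
  17='aaacdc' goto ·  ←P4
  18='d' goto a→19  ←P5
  19='da' goto d→20
  20='dad' goto a→21
  21='dada' goto b→22
  22='dadab' goto a→23
  23='dadaba' goto ·  ←P6
  24='c' goto b→25
  25='cb' goto a→26
  26='cba' goto ·  ←P7

Failure links (BFS by depth):
  n1('a'): parent n0 fail=0; on 'a' 0 → fail=0;  out ∅∪∅=∅
  n3('e'): parent n0 fail=0; on 'e' 0 → fail=0;  out ∅∪∅=∅
  n8('b'): parent n0 fail=0; on 'b' 0 → fail=0;  out ∅∪∅=∅
  n18('d'): parent n0 fail=0; on 'd' 0 → fail=0;  out {5}∪∅={5}
  n24('c'): parent n0 fail=0; on 'c' 0 → fail=0;  out ∅∪∅=∅
  n2('aa'): parent n1 fail=0; on 'a' 0 → fail=1;  out {0}∪∅={0}
  n4('ec'): parent n3 fail=0; on 'c' 0 → fail=24;  out ∅∪∅=∅
  n9('bd'): parent n8 fail=0; on 'd' 0 → fail=18;  out ∅∪{5}={5}
  n13('ab'): parent n1 fail=0; on 'b' 0 → fail=8;  out {3}∪∅={3}
  n19('da'): parent n18 fail=0; on 'a' 0 → fail=1;  out ∅∪∅=∅
  n25('cb'): parent n24 fail=0; on 'b' 0 → fail=8;  out ∅∪∅=∅
  n5('ece'): parent n4 fail=24; on 'e' 24→0 → fail=3;  out ∅∪∅=∅
  n10('bdc'): parent n9 fail=18; on 'c' 18→0 → fail=24;  out ∅∪∅=∅
  n14('aaa'): parent n2 fail=1; on 'a' 1 → fail=2;  out ∅∪{0}={0}
  n20('dad'): parent n19 fail=1; on 'd' 1→0 → fail=18;  out ∅∪{5}={5}
  n26('cba'): parent n25 fail=8; on 'a' 8→0 → fail=1;  out {7}∪∅={7}
  n6('ecec'): parent n5 fail=3; on 'c' 3 → fail=4;  out ∅∪∅=∅
  n11('bdcb'): parent n10 fail=24; on 'b' 24 → fail=25;  out ∅∪∅=∅
  n15('aaac'): parent n14 fail=2; on 'c' 2→1→0 → fail=24;  out ∅∪∅=∅
  n21('dada'): parent n20 fail=18; on 'a' 18 → fail=19;  out ∅∪∅=∅
  n7('ececc'): parent n6 fail=4; on 'c' 4→24→0 → fail=24;  out {1}∪∅={1}
  n12('bdcba'): parent n11 fail=25; on 'a' 25 → fail=26;  out {2}∪{7}={2,7}
  n16('aaacd'): parent n15 fail=24; on 'd' 24→0 → fail=18;  out ∅∪{5}={5}
  n22('dadab'): parent n21 fail=19; on 'b' 19→1 → fail=13;  out ∅∪{3}={3}
  n17('aaacdc'): parent n16 fail=18; on 'c' 18→0 → fail=24;  out {4}∪∅={4}
  n23('dadaba'): parent n22 fail=13; on 'a' 13→8→0 → fail=1;  out {6}∪∅={6}

Run:
pos 0 'b': at 8
pos 1 'c': at 24 (fail-walked)
pos 2 'b': at 25
pos 3 'd': at 9 (fail-walked)  ** P5@[3:3]
pos 4 'c': at 10
pos 5 'b': at 11
pos 6 'a': at 12  ** P2@[2:6],P7@[4:6]
pos 7 'd': at 18 (fail-walked)  ** P5@[7:7]
pos 8 'b': at 8 (fail-walked)
pos 9 'b': at 8 (fail-walked)
pos 10 'a': at 1 (fail-walked)
pos 11 'c': at 24 (fail-walked)
pos 12 'e': at 3 (fail-walked)
pos 13 'd': at 18 (fail-walked)  ** P5@[13:13]
pos 14 'c': at 24 (fail-walked)
pos 15 'b': at 25
pos 16 'a': at 26  ** P7@[14:16]
pos 17 'a': at 2 (fail-walked)  ** P0@[16:17]
pos 18 'b': at 13 (fail-walked)  ** P3@[17:18]
pos 19 'b': at 8 (fail-walked)
pos 20 'a': at 1 (fail-walked)
pos 21 'a': at 2  ** P0@[20:21]
pos 22 'e': at 3 (fail-walked)
pos 23 'e': at 3 (fail-walked)
pos 24 'c': at 4
pos 25 'e': at 5
pos 26 'c': at 6
pos 27 'c': at 7  ** P1@[23:27]
pos 28 'b': at 25 (fail-walked)
pos 29 'd': at 9 (fail-walked)  ** P5@[29:29]
pos 30 'a': at 19 (fail-walked)
pos 31 'd': at 20  ** P5@[31:31]
pos 32 'a': at 21
pos 33 'b': at 22  ** P3@[32:33]
pos 34 'a': at 23  ** P6@[29:34]
pos 35 'b': at 13 (fail-walked)  ** P3@[34:35]
pos 36 'b': at 8 (fail-walked)
pos 37 'e': at 3 (fail-walked)
pos 38 'e': at 3 (fail-walked)
pos 39 'a': at 1 (fail-walked)
pos 40 'a': at 2  ** P0@[39:40]
pos 41 'a': at 14  ** P0@[40:41]
pos 42 'c': at 15
pos 43 'd': at 16  ** P5@[43:43]
pos 44 'c': at 17  ** P4@[39:44]
pos 45 'd': at 18 (fail-walked)  ** P5@[45:45]
pos 46 'd': at 18 (fail-walked)  ** P5@[46:46]

All matches (sorted): [[3,5],[6,2],[6,7],[7,5],[13,5],[16,7],[17,0],[18,3],[21,0],[27,1],[29,5],[31,5],[33,3],[34,6],[35,3],[40,0],[41,0],[43,5],[44,4],[45,5],[46,5]]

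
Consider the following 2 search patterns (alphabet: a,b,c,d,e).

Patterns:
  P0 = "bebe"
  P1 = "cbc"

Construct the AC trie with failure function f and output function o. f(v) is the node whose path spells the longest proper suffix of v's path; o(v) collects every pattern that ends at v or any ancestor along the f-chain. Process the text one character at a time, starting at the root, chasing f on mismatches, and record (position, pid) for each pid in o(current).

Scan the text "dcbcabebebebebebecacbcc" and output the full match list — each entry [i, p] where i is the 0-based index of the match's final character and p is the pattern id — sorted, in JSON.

Build automaton:
Trie (insert patterns):
  0='ε' goto b→1 c→5
  1='b' goto e→2
  2='be' goto b→3
  3='beb' goto e→4
  4='bebe' goto ·  [P0 ends]
  5='c' goto b→6
  6='cb' goto c→7
  7='cbc' goto ·  [P1 ends]

BFS fail/out derivation:
  fail(1) 'b': from fail(0)=0 chase 'b': 0 ⇒ 0;  out=∅∪out(0)=∅
  fail(5) 'c': from fail(0)=0 chase 'c': 0 ⇒ 0;  out=∅∪out(0)=∅
  fail(2) 'be': from fail(1)=0 chase 'e': 0 ⇒ 0;  out=∅∪out(0)=∅
  fail(6) 'cb': from fail(5)=0 chase 'b': 0 ⇒ 1;  out=∅∪out(1)=∅
  fail(3) 'beb': from fail(2)=0 chase 'b': 0 ⇒ 1;  out=∅∪out(1)=∅
  fail(7) 'cbc': from fail(6)=1 chase 'c': 1→0 ⇒ 5;  out={1}∪out(5)={1}
  fail(4) 'bebe': from fail(3)=1 chase 'e': 1 ⇒ 2;  out={0}∪out(2)={0}

Scan:
pos 0 'd': at 0
pos 1 'c': at 5
pos 2 'b': at 6
pos 3 'c': at 7  → match P1@[1:3]
pos 4 'a': at 0 ·f
pos 5 'b': at 1
pos 6 'e': at 2
pos 7 'b': at 3
pos 8 'e': at 4  → match P0@[5:8]
pos 9 'b': at 3 ·f
pos 10 'e': at 4  → match P0@[7:10]
pos 11 'b': at 3 ·f
pos 12 'e': at 4  → match P0@[9:12]
pos 13 'b': at 3 ·f
pos 14 'e': at 4  → match P0@[11:14]
pos 15 'b': at 3 ·f
pos 16 'e': at 4  → match P0@[13:16]
pos 17 'c': at 5 ·f
pos 18 'a': at 0 ·f
pos 19 'c': at 5
pos 20 'b': at 6
pos 21 'c': at 7  → match P1@[19:21]
pos 22 'c': at 5 ·f

Matches: [[3,1],[8,0],[10,0],[12,0],[14,0],[16,0],[21,1]]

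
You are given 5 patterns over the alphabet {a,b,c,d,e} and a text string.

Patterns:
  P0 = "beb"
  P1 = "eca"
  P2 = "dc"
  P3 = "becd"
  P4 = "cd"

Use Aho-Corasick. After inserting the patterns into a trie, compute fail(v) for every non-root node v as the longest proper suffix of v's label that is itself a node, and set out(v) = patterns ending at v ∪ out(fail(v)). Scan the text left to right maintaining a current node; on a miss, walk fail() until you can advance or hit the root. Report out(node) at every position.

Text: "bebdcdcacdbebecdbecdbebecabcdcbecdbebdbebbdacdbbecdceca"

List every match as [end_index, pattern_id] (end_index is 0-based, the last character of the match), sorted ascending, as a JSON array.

Build:
Trie (insert patterns):
  n0 'ε': b→1 c→11 d→7 e→4
  n1 'b': e→2
  n2 'be': b→3 c→9
  n3 'beb': ·  [P0 ends]
  n4 'e': c→5
  n5 'ec': a→6
  n6 'eca': ·  [P1 ends]
  n7 'd': c→8
  n8 'dc': ·  [P2 ends]
  n9 'bec': d→10
  n10 'becd': ·  [P3 ends]
  n11 'c': d→12
  n12 'cd': ·  [P4 ends]

Failure links (BFS by depth):
  fail(1) 'b': from fail(0)=0 chase 'b': 0 ⇒ 0;  out=∅∪out(0)=∅
  fail(4) 'e': from fail(0)=0 chase 'e': 0 ⇒ 0;  out=∅∪out(0)=∅
  fail(7) 'd': from fail(0)=0 chase 'd': 0 ⇒ 0;  out=∅∪out(0)=∅
  fail(11) 'c': from fail(0)=0 chase 'c': 0 ⇒ 0;  out=∅∪out(0)=∅
  fail(2) 'be': from fail(1)=0 chase 'e': 0 ⇒ 4;  out=∅∪out(4)=∅
  fail(5) 'ec': from fail(4)=0 chase 'c': 0 ⇒ 11;  out=∅∪out(11)=∅
  fail(8) 'dc': from fail(7)=0 chase 'c': 0 ⇒ 11;  out={2}∪out(11)={2}
  fail(12) 'cd': from fail(11)=0 chase 'd': 0 ⇒ 7;  out={4}∪out(7)={4}
  fail(3) 'beb': from fail(2)=4 chase 'b': 4→0 ⇒ 1;  out={0}∪out(1)={0}
  fail(6) 'eca': from fail(5)=11 chase 'a': 11→0 ⇒ 0;  out={1}∪out(0)={1}
  fail(9) 'bec': from fail(2)=4 chase 'c': 4 ⇒ 5;  out=∅∪out(5)=∅
  fail(10) 'becd': from fail(9)=5 chase 'd': 5→11 ⇒ 12;  out={3}∪out(12)={3,4}

Text stream:
pos 0 'b': at 1
pos 1 'e': at 2
pos 2 'b': at 3  → match P0@[0:2]
pos 3 'd': at 7 (via fail)
pos 4 'c': at 8  → match P2@[3:4]
pos 5 'd': at 12 (via fail)  → match P4@[4:5]
pos 6 'c': at 8 (via fail)  → match P2@[5:6]
pos 7 'a': at 0 (via fail)
pos 8 'c': at 11
pos 9 'd': at 12  → match P4@[8:9]
pos 10 'b': at 1 (via fail)
pos 11 'e': at 2
pos 12 'b': at 3  → match P0@[10:12]
pos 13 'e': at 2 (via fail)
pos 14 'c': at 9
pos 15 'd': at 10  → match P3@[12:15],P4@[14:15]
pos 16 'b': at 1 (via fail)
pos 17 'e': at 2
pos 18 'c': at 9
pos 19 'd': at 10  → match P3@[16:19],P4@[18:19]
pos 20 'b': at 1 (via fail)
pos 21 'e': at 2
pos 22 'b': at 3  → match P0@[20:22]
pos 23 'e': at 2 (via fail)
pos 24 'c': at 9
pos 25 'a': at 6 (via fail)  → match P1@[23:25]
pos 26 'b': at 1 (via fail)
pos 27 'c': at 11 (via fail)
pos 28 'd': at 12  → match P4@[27:28]
pos 29 'c': at 8 (via fail)  → match P2@[28:29]
pos 30 'b': at 1 (via fail)
pos 31 'e': at 2
pos 32 'c': at 9
pos 33 'd': at 10  → match P3@[30:33],P4@[32:33]
pos 34 'b': at 1 (via fail)
pos 35 'e': at 2
pos 36 'b': at 3  → match P0@[34:36]
pos 37 'd': at 7 (via fail)
pos 38 'b': at 1 (via fail)
pos 39 'e': at 2
pos 40 'b': at 3  → match P0@[38:40]
pos 41 'b': at 1 (via fail)
pos 42 'd': at 7 (via fail)
pos 43 'a': at 0 (via fail)
pos 44 'c': at 11
pos 45 'd': at 12  → match P4@[44:45]
pos 46 'b': at 1 (via fail)
pos 47 'b': at 1 (via fail)
pos 48 'e': at 2
pos 49 'c': at 9
pos 50 'd': at 10  → match P3@[47:50],P4@[49:50]
pos 51 'c': at 8 (via fail)  → match P2@[50:51]
pos 52 'e': at 4 (via fail)
pos 53 'c': at 5
pos 54 'a': at 6  → match P1@[52:54]

All matches (sorted): [[2,0],[4,2],[5,4],[6,2],[9,4],[12,0],[15,3],[15,4],[19,3],[19,4],[22,0],[25,1],[28,4],[29,2],[33,3],[33,4],[36,0],[40,0],[45,4],[50,3],[50,4],[51,2],[54,1]]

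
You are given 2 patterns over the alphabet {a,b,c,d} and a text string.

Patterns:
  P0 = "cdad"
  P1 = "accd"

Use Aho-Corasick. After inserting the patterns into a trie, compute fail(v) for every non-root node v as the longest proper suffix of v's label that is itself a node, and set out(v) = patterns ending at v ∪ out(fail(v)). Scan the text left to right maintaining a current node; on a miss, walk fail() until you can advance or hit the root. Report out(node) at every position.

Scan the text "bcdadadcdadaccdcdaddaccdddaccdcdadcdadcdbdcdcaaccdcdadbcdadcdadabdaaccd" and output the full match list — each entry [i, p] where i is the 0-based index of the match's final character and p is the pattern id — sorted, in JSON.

Build:
Trie nodes:
  n0 'ε': a→5 c→1
  n1 'c': d→2
  n2 'cd': a→3
  n3 'cda': d→4
  n4 'cdad': ·  ←P0
  n5 'a': c→6
  n6 'ac': c→7
  n7 'acc': d→8
  n8 'accd': ·  ←P1

Failure links (BFS by depth):
  fail(1) 'c': from fail(0)=0 chase 'c': 0 ⇒ 0;  out=∅∪out(0)=∅
  fail(5) 'a': from fail(0)=0 chase 'a': 0 ⇒ 0;  out=∅∪out(0)=∅
  fail(2) 'cd': from fail(1)=0 chase 'd': 0 ⇒ 0;  out=∅∪out(0)=∅
  fail(6) 'ac': from fail(5)=0 chase 'c': 0 ⇒ 1;  out=∅∪out(1)=∅
  fail(3) 'cda': from fail(2)=0 chase 'a': 0 ⇒ 5;  out=∅∪out(5)=∅
  fail(7) 'acc': from fail(6)=1 chase 'c': 1→0 ⇒ 1;  out=∅∪out(1)=∅
  fail(4) 'cdad': from fail(3)=5 chase 'd': 5→0 ⇒ 0;  out={0}∪out(0)={0}
  fail(8) 'accd': from fail(7)=1 chase 'd': 1 ⇒ 2;  out={1}∪out(2)={1}

Scan:
[0] read 'b'  n0⇒n0
[1] read 'c'  n0⇒n1
[2] read 'd'  n1⇒n2
[3] read 'a'  n2⇒n3
[4] read 'd'  n3⇒n4  emit P0@[1:4]
[5] read 'a'  n4⇒n5 (via fail)
[6] read 'd'  n5⇒n0 (via fail)
[7] read 'c'  n0⇒n1
[8] read 'd'  n1⇒n2
[9] read 'a'  n2⇒n3
[10] read 'd'  n3⇒n4  emit P0@[7:10]
[11] read 'a'  n4⇒n5 (via fail)
[12] read 'c'  n5⇒n6
[13] read 'c'  n6⇒n7
[14] read 'd'  n7⇒n8  emit P1@[11:14]
[15] read 'c'  n8⇒n1 (via fail)
[16] read 'd'  n1⇒n2
[17] read 'a'  n2⇒n3
[18] read 'd'  n3⇒n4  emit P0@[15:18]
[19] read 'd'  n4⇒n0 (via fail)
[20] read 'a'  n0⇒n5
[21] read 'c'  n5⇒n6
[22] read 'c'  n6⇒n7
[23] read 'd'  n7⇒n8  emit P1@[20:23]
[24] read 'd'  n8⇒n0 (via fail)
[25] read 'd'  n0⇒n0
[26] read 'a'  n0⇒n5
[27] read 'c'  n5⇒n6
[28] read 'c'  n6⇒n7
[29] read 'd'  n7⇒n8  emit P1@[26:29]
[30] read 'c'  n8⇒n1 (via fail)
[31] read 'd'  n1⇒n2
[32] read 'a'  n2⇒n3
[33] read 'd'  n3⇒n4  emit P0@[30:33]
[34] read 'c'  n4⇒n1 (via fail)
[35] read 'd'  n1⇒n2
[36] read 'a'  n2⇒n3
[37] read 'd'  n3⇒n4  emit P0@[34:37]
[38] read 'c'  n4⇒n1 (via fail)
[39] read 'd'  n1⇒n2
[40] read 'b'  n2⇒n0 (via fail)
[41] read 'd'  n0⇒n0
[42] read 'c'  n0⇒n1
[43] read 'd'  n1⇒n2
[44] read 'c'  n2⇒n1 (via fail)
[45] read 'a'  n1⇒n5 (via fail)
[46] read 'a'  n5⇒n5 (via fail)
[47] read 'c'  n5⇒n6
[48] read 'c'  n6⇒n7
[49] read 'd'  n7⇒n8  emit P1@[46:49]
[50] read 'c'  n8⇒n1 (via fail)
[51] read 'd'  n1⇒n2
[52] read 'a'  n2⇒n3
[53] read 'd'  n3⇒n4  emit P0@[50:53]
[54] read 'b'  n4⇒n0 (via fail)
[55] read 'c'  n0⇒n1
[56] read 'd'  n1⇒n2
[57] read 'a'  n2⇒n3
[58] read 'd'  n3⇒n4  emit P0@[55:58]
[59] read 'c'  n4⇒n1 (via fail)
[60] read 'd'  n1⇒n2
[61] read 'a'  n2⇒n3
[62] read 'd'  n3⇒n4  emit P0@[59:62]
[63] read 'a'  n4⇒n5 (via fail)
[64] read 'b'  n5⇒n0 (via fail)
[65] read 'd'  n0⇒n0
[66] read 'a'  n0⇒n5
[67] read 'a'  n5⇒n5 (via fail)
[68] read 'c'  n5⇒n6
[69] read 'c'  n6⇒n7
[70] read 'd'  n7⇒n8  emit P1@[67:70]

Matches: [[4,0],[10,0],[14,1],[18,0],[23,1],[29,1],[33,0],[37,0],[49,1],[53,0],[58,0],[62,0],[70,1]]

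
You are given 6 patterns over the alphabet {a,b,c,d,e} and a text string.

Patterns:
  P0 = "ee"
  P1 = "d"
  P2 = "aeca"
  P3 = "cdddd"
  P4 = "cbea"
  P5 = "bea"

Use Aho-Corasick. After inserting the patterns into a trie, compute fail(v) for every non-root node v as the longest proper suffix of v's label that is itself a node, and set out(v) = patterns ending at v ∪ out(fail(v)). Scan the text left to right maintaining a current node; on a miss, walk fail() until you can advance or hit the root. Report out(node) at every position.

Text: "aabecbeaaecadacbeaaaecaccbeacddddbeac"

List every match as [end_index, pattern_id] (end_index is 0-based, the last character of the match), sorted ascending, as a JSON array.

Build:
Trie (insert patterns):
  0='ε' goto a→4 b→16 c→8 d→3 e→1
  1='e' goto e→2
  2='ee' goto ·  [P0 ends]
  3='d' goto ·  [P1 ends]
  4='a' goto e→5
  5='ae' goto c→6
  6='aec' goto a→7
  7='aeca' goto ·  [P2 ends]
  8='c' goto b→13 d→9
  9='cd' goto d→10
  10='cdd' goto d→11
  11='cddd' goto d→12
  12='cdddd' goto ·  [P3 ends]
  13='cb' goto e→14
  14='cbe' goto a→15
  15='cbea' goto ·  [P4 ends]
  16='b' goto e→17
  17='be' goto a→18
  18='bea' goto ·  [P5 ends]

BFS fail/out derivation:
  n1('e'): parent n0 fail=0; on 'e' 0 → fail=0;  out ∅∪∅=∅
  n3('d'): parent n0 fail=0; on 'd' 0 → fail=0;  out {1}∪∅={1}
  n4('a'): parent n0 fail=0; on 'a' 0 → fail=0;  out ∅∪∅=∅
  n8('c'): parent n0 fail=0; on 'c' 0 → fail=0;  out ∅∪∅=∅
  n16('b'): parent n0 fail=0; on 'b' 0 → fail=0;  out ∅∪∅=∅
  n2('ee'): parent n1 fail=0; on 'e' 0 → fail=1;  out {0}∪∅={0}
  n5('ae'): parent n4 fail=0; on 'e' 0 → fail=1;  out ∅∪∅=∅
  n9('cd'): parent n8 fail=0; on 'd' 0 → fail=3;  out ∅∪{1}={1}
  n13('cb'): parent n8 fail=0; on 'b' 0 → fail=16;  out ∅∪∅=∅
  n17('be'): parent n16 fail=0; on 'e' 0 → fail=1;  out ∅∪∅=∅
  n6('aec'): parent n5 fail=1; on 'c' 1→0 → fail=8;  out ∅∪∅=∅
  n10('cdd'): parent n9 fail=3; on 'd' 3→0 → fail=3;  out ∅∪{1}={1}
  n14('cbe'): parent n13 fail=16; on 'e' 16 → fail=17;  out ∅∪∅=∅
  n18('bea'): parent n17 fail=1; on 'a' 1→0 → fail=4;  out {5}∪∅={5}
  n7('aeca'): parent n6 fail=8; on 'a' 8→0 → fail=4;  out {2}∪∅={2}
  n11('cddd'): parent n10 fail=3; on 'd' 3→0 → fail=3;  out ∅∪{1}={1}
  n15('cbea'): parent n14 fail=17; on 'a' 17 → fail=18;  out {4}∪{5}={4,5}
  n12('cdddd'): parent n11 fail=3; on 'd' 3→0 → fail=3;  out {3}∪{1}={1,3}

Run:
pos 0 'a': at 4
pos 1 'a': at 4 (via fail)
pos 2 'b': at 16 (via fail)
pos 3 'e': at 17
pos 4 'c': at 8 (via fail)
pos 5 'b': at 13
pos 6 'e': at 14
pos 7 'a': at 15  → match P4@[4:7],P5@[5:7]
pos 8 'a': at 4 (via fail)
pos 9 'e': at 5
pos 10 'c': at 6
pos 11 'a': at 7  → match P2@[8:11]
pos 12 'd': at 3 (via fail)  → match P1@[12:12]
pos 13 'a': at 4 (via fail)
pos 14 'c': at 8 (via fail)
pos 15 'b': at 13
pos 16 'e': at 14
pos 17 'a': at 15  → match P4@[14:17],P5@[15:17]
pos 18 'a': at 4 (via fail)
pos 19 'a': at 4 (via fail)
pos 20 'e': at 5
pos 21 'c': at 6
pos 22 'a': at 7  → match P2@[19:22]
pos 23 'c': at 8 (via fail)
pos 24 'c': at 8 (via fail)
pos 25 'b': at 13
pos 26 'e': at 14
pos 27 'a': at 15  → match P4@[24:27],P5@[25:27]
pos 28 'c': at 8 (via fail)
pos 29 'd': at 9  → match P1@[29:29]
pos 30 'd': at 10  → match P1@[30:30]
pos 31 'd': at 11  → match P1@[31:31]
pos 32 'd': at 12  → match P1@[32:32],P3@[28:32]
pos 33 'b': at 16 (via fail)
pos 34 'e': at 17
pos 35 'a': at 18  → match P5@[33:35]
pos 36 'c': at 8 (via fail)

Result: [[7,4],[7,5],[11,2],[12,1],[17,4],[17,5],[22,2],[27,4],[27,5],[29,1],[30,1],[31,1],[32,1],[32,3],[35,5]]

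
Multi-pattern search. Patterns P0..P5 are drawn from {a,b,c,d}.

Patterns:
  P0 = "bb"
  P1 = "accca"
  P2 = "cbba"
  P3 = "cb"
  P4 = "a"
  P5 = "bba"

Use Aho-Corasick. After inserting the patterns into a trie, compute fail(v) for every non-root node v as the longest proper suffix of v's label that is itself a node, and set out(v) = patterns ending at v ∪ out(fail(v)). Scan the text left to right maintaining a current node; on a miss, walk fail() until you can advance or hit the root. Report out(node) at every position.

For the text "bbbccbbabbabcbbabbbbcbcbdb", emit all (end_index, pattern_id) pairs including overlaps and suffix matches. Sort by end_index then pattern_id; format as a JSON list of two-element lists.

Build:
Trie (insert patterns):
  n0 'ε': a→3 b→1 c→8
  n1 'b': b→2
  n2 'bb': a→12  ←P0
  n3 'a': c→4  ←P4
  n4 'ac': c→5
  n5 'acc': c→6
  n6 'accc': a→7
  n7 'accca': ·  ←P1
  n8 'c': b→9
  n9 'cb': b→10  ←P3
  n10 'cbb': a→11
  n11 'cbba': ·  ←P2
  n12 'bba': ·  ←P5

BFS fail/out derivation:
  fail(1) 'b': from fail(0)=0 chase 'b': 0 ⇒ 0;  out=∅∪out(0)=∅
  fail(3) 'a': from fail(0)=0 chase 'a': 0 ⇒ 0;  out={4}∪out(0)={4}
  fail(8) 'c': from fail(0)=0 chase 'c': 0 ⇒ 0;  out=∅∪out(0)=∅
  fail(2) 'bb': from fail(1)=0 chase 'b': 0 ⇒ 1;  out={0}∪out(1)={0}
  fail(4) 'ac': from fail(3)=0 chase 'c': 0 ⇒ 8;  out=∅∪out(8)=∅
  fail(9) 'cb': from fail(8)=0 chase 'b': 0 ⇒ 1;  out={3}∪out(1)={3}
  fail(5) 'acc': from fail(4)=8 chase 'c': 8→0 ⇒ 8;  out=∅∪out(8)=∅
  fail(10) 'cbb': from fail(9)=1 chase 'b': 1 ⇒ 2;  out=∅∪out(2)={0}
  fail(12) 'bba': from fail(2)=1 chase 'a': 1→0 ⇒ 3;  out={5}∪out(3)={4,5}
  fail(6) 'accc': from fail(5)=8 chase 'c': 8→0 ⇒ 8;  out=∅∪out(8)=∅
  fail(11) 'cbba': from fail(10)=2 chase 'a': 2 ⇒ 12;  out={2}∪out(12)={2,4,5}
  fail(7) 'accca': from fail(6)=8 chase 'a': 8→0 ⇒ 3;  out={1}∪out(3)={1,4}

Run:
i=0 'b': node 0→1
i=1 'b': node 1→2  → match P0@[0:1]
i=2 'b': node 2→2 (via fail)  → match P0@[1:2]
i=3 'c': node 2→8 (via fail)
i=4 'c': node 8→8 (via fail)
i=5 'b': node 8→9  → match P3@[4:5]
i=6 'b': node 9→10  → match P0@[5:6]
i=7 'a': node 10→11  → match P2@[4:7],P4@[7:7],P5@[5:7]
i=8 'b': node 11→1 (via fail)
i=9 'b': node 1→2  → match P0@[8:9]
i=10 'a': node 2→12  → match P4@[10:10],P5@[8:10]
i=11 'b': node 12→1 (via fail)
i=12 'c': node 1→8 (via fail)
i=13 'b': node 8→9  → match P3@[12:13]
i=14 'b': node 9→10  → match P0@[13:14]
i=15 'a': node 10→11  → match P2@[12:15],P4@[15:15],P5@[13:15]
i=16 'b': node 11→1 (via fail)
i=17 'b': node 1→2  → match P0@[16:17]
i=18 'b': node 2→2 (via fail)  → match P0@[17:18]
i=19 'b': node 2→2 (via fail)  → match P0@[18:19]
i=20 'c': node 2→8 (via fail)
i=21 'b': node 8→9  → match P3@[20:21]
i=22 'c': node 9→8 (via fail)
i=23 'b': node 8→9  → match P3@[22:23]
i=24 'd': node 9→0 (via fail)
i=25 'b': node 0→1

Result: [[1,0],[2,0],[5,3],[6,0],[7,2],[7,4],[7,5],[9,0],[10,4],[10,5],[13,3],[14,0],[15,2],[15,4],[15,5],[17,0],[18,0],[19,0],[21,3],[23,3]]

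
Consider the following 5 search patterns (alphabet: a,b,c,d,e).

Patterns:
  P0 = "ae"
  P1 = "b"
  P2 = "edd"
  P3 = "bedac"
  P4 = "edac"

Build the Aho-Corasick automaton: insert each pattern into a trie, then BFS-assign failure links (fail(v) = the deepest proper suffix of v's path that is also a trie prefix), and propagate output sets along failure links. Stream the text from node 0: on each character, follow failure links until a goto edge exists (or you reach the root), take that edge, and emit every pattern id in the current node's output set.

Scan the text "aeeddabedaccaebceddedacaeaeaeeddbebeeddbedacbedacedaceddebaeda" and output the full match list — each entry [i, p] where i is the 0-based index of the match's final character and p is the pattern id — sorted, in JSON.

Construct AC machine:
Trie nodes:
  n0 'ε': a→1 b→3 e→4
  n1 'a': e→2
  n2 'ae': ·  [P0 ends]
  n3 'b': e→7  [P1 ends]
  n4 'e': d→5
  n5 'ed': a→11 d→6
  n6 'edd': ·  [P2 ends]
  n7 'be': d→8
  n8 'bed': a→9
  n9 'beda': c→10
  n10 'bedac': ·  [P3 ends]
  n11 'eda': c→12
  n12 'edac': ·  [P4 ends]

BFS fail/out derivation:
  n1('a'): parent n0 fail=0; on 'a' 0 → fail=0;  out ∅∪∅=∅
  n3('b'): parent n0 fail=0; on 'b' 0 → fail=0;  out {1}∪∅={1}
  n4('e'): parent n0 fail=0; on 'e' 0 → fail=0;  out ∅∪∅=∅
  n2('ae'): parent n1 fail=0; on 'e' 0 → fail=4;  out {0}∪∅={0}
  n5('ed'): parent n4 fail=0; on 'd' 0 → fail=0;  out ∅∪∅=∅
  n7('be'): parent n3 fail=0; on 'e' 0 → fail=4;  out ∅∪∅=∅
  n6('edd'): parent n5 fail=0; on 'd' 0 → fail=0;  out {2}∪∅={2}
  n8('bed'): parent n7 fail=4; on 'd' 4 → fail=5;  out ∅∪∅=∅
  n11('eda'): parent n5 fail=0; on 'a' 0 → fail=1;  out ∅∪∅=∅
  n9('beda'): parent n8 fail=5; on 'a' 5 → fail=11;  out ∅∪∅=∅
  n12('edac'): parent n11 fail=1; on 'c' 1→0 → fail=0;  out {4}∪∅={4}
  n10('bedac'): parent n9 fail=11; on 'c' 11 → fail=12;  out {3}∪{4}={3,4}

Run:
[0] read 'a'  n0⇒n1
[1] read 'e'  n1⇒n2  emit P0@[0:1]
[2] read 'e'  n2⇒n4 (fail-walked)
[3] read 'd'  n4⇒n5
[4] read 'd'  n5⇒n6  emit P2@[2:4]
[5] read 'a'  n6⇒n1 (fail-walked)
[6] read 'b'  n1⇒n3 (fail-walked)  emit P1@[6:6]
[7] read 'e'  n3⇒n7
[8] read 'd'  n7⇒n8
[9] read 'a'  n8⇒n9
[10] read 'c'  n9⇒n10  emit P3@[6:10],P4@[7:10]
[11] read 'c'  n10⇒n0 (fail-walked)
[12] read 'a'  n0⇒n1
[13] read 'e'  n1⇒n2  emit P0@[12:13]
[14] read 'b'  n2⇒n3 (fail-walked)  emit P1@[14:14]
[15] read 'c'  n3⇒n0 (fail-walked)
[16] read 'e'  n0⇒n4
[17] read 'd'  n4⇒n5
[18] read 'd'  n5⇒n6  emit P2@[16:18]
[19] read 'e'  n6⇒n4 (fail-walked)
[20] read 'd'  n4⇒n5
[21] read 'a'  n5⇒n11
[22] read 'c'  n11⇒n12  emit P4@[19:22]
[23] read 'a'  n12⇒n1 (fail-walked)
[24] read 'e'  n1⇒n2  emit P0@[23:24]
[25] read 'a'  n2⇒n1 (fail-walked)
[26] read 'e'  n1⇒n2  emit P0@[25:26]
[27] read 'a'  n2⇒n1 (fail-walked)
[28] read 'e'  n1⇒n2  emit P0@[27:28]
[29] read 'e'  n2⇒n4 (fail-walked)
[30] read 'd'  n4⇒n5
[31] read 'd'  n5⇒n6  emit P2@[29:31]
[32] read 'b'  n6⇒n3 (fail-walked)  emit P1@[32:32]
[33] read 'e'  n3⇒n7
[34] read 'b'  n7⇒n3 (fail-walked)  emit P1@[34:34]
[35] read 'e'  n3⇒n7
[36] read 'e'  n7⇒n4 (fail-walked)
[37] read 'd'  n4⇒n5
[38] read 'd'  n5⇒n6  emit P2@[36:38]
[39] read 'b'  n6⇒n3 (fail-walked)  emit P1@[39:39]
[40] read 'e'  n3⇒n7
[41] read 'd'  n7⇒n8
[42] read 'a'  n8⇒n9
[43] read 'c'  n9⇒n10  emit P3@[39:43],P4@[40:43]
[44] read 'b'  n10⇒n3 (fail-walked)  emit P1@[44:44]
[45] read 'e'  n3⇒n7
[46] read 'd'  n7⇒n8
[47] read 'a'  n8⇒n9
[48] read 'c'  n9⇒n10  emit P3@[44:48],P4@[45:48]
[49] read 'e'  n10⇒n4 (fail-walked)
[50] read 'd'  n4⇒n5
[51] read 'a'  n5⇒n11
[52] read 'c'  n11⇒n12  emit P4@[49:52]
[53] read 'e'  n12⇒n4 (fail-walked)
[54] read 'd'  n4⇒n5
[55] read 'd'  n5⇒n6  emit P2@[53:55]
[56] read 'e'  n6⇒n4 (fail-walked)
[57] read 'b'  n4⇒n3 (fail-walked)  emit P1@[57:57]
[58] read 'a'  n3⇒n1 (fail-walked)
[59] read 'e'  n1⇒n2  emit P0@[58:59]
[60] read 'd'  n2⇒n5 (fail-walked)
[61] read 'a'  n5⇒n11

Result: [[1,0],[4,2],[6,1],[10,3],[10,4],[13,0],[14,1],[18,2],[22,4],[24,0],[26,0],[28,0],[31,2],[32,1],[34,1],[38,2],[39,1],[43,3],[43,4],[44,1],[48,3],[48,4],[52,4],[55,2],[57,1],[59,0]]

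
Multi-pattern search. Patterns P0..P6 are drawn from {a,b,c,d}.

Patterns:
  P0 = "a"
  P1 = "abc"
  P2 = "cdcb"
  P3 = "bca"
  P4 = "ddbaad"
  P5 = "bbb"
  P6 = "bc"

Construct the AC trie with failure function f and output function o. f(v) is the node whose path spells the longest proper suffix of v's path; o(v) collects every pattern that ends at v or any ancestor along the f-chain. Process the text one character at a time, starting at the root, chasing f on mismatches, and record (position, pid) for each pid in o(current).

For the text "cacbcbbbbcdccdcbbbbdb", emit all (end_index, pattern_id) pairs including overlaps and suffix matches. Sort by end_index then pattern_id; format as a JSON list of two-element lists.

Construct AC machine:
Trie nodes:
  0='ε' goto a→1 b→8 c→4 d→11
  1='a' goto b→2  [P0 ends]
  2='ab' goto c→3
  3='abc' goto ·  [P1 ends]
  4='c' goto d→5
  5='cd' goto c→6
  6='cdc' goto b→7
  7='cdcb' goto ·  [P2 ends]
  8='b' goto b→17 c→9
  9='bc' goto a→10  [P6 ends]
  10='bca' goto ·  [P3 ends]
  11='d' goto d→12
  12='dd' goto b→13
  13='ddb' goto a→14
  14='ddba' goto a→15
  15='ddbaa' goto d→16
  16='ddbaad' goto ·  [P4 ends]
  17='bb' goto b→18
  18='bbb' goto ·  [P5 ends]

BFS fail/out derivation:
  n1('a'): parent n0 fail=0; on 'a' 0 → fail=0;  out {0}∪∅={0}
  n4('c'): parent n0 fail=0; on 'c' 0 → fail=0;  out ∅∪∅=∅
  n8('b'): parent n0 fail=0; on 'b' 0 → fail=0;  out ∅∪∅=∅
  n11('d'): parent n0 fail=0; on 'd' 0 → fail=0;  out ∅∪∅=∅
  n2('ab'): parent n1 fail=0; on 'b' 0 → fail=8;  out ∅∪∅=∅
  n5('cd'): parent n4 fail=0; on 'd' 0 → fail=11;  out ∅∪∅=∅
  n9('bc'): parent n8 fail=0; on 'c' 0 → fail=4;  out {6}∪∅={6}
  n12('dd'): parent n11 fail=0; on 'd' 0 → fail=11;  out ∅∪∅=∅
  n17('bb'): parent n8 fail=0; on 'b' 0 → fail=8;  out ∅∪∅=∅
  n3('abc'): parent n2 fail=8; on 'c' 8 → fail=9;  out {1}∪{6}={1,6}
  n6('cdc'): parent n5 fail=11; on 'c' 11→0 → fail=4;  out ∅∪∅=∅
  n10('bca'): parent n9 fail=4; on 'a' 4→0 → fail=1;  out {3}∪{0}={0,3}
  n13('ddb'): parent n12 fail=11; on 'b' 11→0 → fail=8;  out ∅∪∅=∅
  n18('bbb'): parent n17 fail=8; on 'b' 8 → fail=17;  out {5}∪∅={5}
  n7('cdcb'): parent n6 fail=4; on 'b' 4→0 → fail=8;  out {2}∪∅={2}
  n14('ddba'): parent n13 fail=8; on 'a' 8→0 → fail=1;  out ∅∪{0}={0}
  n15('ddbaa'): parent n14 fail=1; on 'a' 1→0 → fail=1;  out ∅∪{0}={0}
  n16('ddbaad'): parent n15 fail=1; on 'd' 1→0 → fail=11;  out {4}∪∅={4}

Run:
i=0 'c': node 0→4
i=1 'a': node 4→1 ·f  ** P0@[1:1]
i=2 'c': node 1→4 ·f
i=3 'b': node 4→8 ·f
i=4 'c': node 8→9  ** P6@[3:4]
i=5 'b': node 9→8 ·f
i=6 'b': node 8→17
i=7 'b': node 17→18  ** P5@[5:7]
i=8 'b': node 18→18 ·f  ** P5@[6:8]
i=9 'c': node 18→9 ·f  ** P6@[8:9]
i=10 'd': node 9→5 ·f
i=11 'c': node 5→6
i=12 'c': node 6→4 ·f
i=13 'd': node 4→5
i=14 'c': node 5→6
i=15 'b': node 6→7  ** P2@[12:15]
i=16 'b': node 7→17 ·f
i=17 'b': node 17→18  ** P5@[15:17]
i=18 'b': node 18→18 ·f  ** P5@[16:18]
i=19 'd': node 18→11 ·f
i=20 'b': node 11→8 ·f

Result: [[1,0],[4,6],[7,5],[8,5],[9,6],[15,2],[17,5],[18,5]]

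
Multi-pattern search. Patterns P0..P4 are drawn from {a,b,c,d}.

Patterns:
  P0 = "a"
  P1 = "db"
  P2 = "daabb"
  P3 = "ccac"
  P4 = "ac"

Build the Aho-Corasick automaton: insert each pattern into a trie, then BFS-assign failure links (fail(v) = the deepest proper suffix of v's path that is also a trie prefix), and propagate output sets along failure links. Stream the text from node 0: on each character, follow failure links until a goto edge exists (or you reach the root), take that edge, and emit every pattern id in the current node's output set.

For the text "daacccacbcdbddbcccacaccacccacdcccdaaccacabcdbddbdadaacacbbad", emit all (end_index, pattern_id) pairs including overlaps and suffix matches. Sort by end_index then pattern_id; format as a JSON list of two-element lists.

Build:
Trie (insert patterns):
  n0 'ε': a→1 c→8 d→2
  n1 'a': c→12  [P0 ends]
  n2 'd': a→4 b→3
  n3 'db': ·  [P1 ends]
  n4 'da': a→5
  n5 'daa': b→6
  n6 'daab': b→7
  n7 'daabb': ·  [P2 ends]
  n8 'c': c→9
  n9 'cc': a→10
  n10 'cca': c→11
  n11 'ccac': ·  [P3 ends]
  n12 'ac': ·  [P4 ends]

Failure links (BFS by depth):
  fail(1) 'a': from fail(0)=0 chase 'a': 0 ⇒ 0;  out={0}∪out(0)={0}
  fail(2) 'd': from fail(0)=0 chase 'd': 0 ⇒ 0;  out=∅∪out(0)=∅
  fail(8) 'c': from fail(0)=0 chase 'c': 0 ⇒ 0;  out=∅∪out(0)=∅
  fail(3) 'db': from fail(2)=0 chase 'b': 0 ⇒ 0;  out={1}∪out(0)={1}
  fail(4) 'da': from fail(2)=0 chase 'a': 0 ⇒ 1;  out=∅∪out(1)={0}
  fail(9) 'cc': from fail(8)=0 chase 'c': 0 ⇒ 8;  out=∅∪out(8)=∅
  fail(12) 'ac': from fail(1)=0 chase 'c': 0 ⇒ 8;  out={4}∪out(8)={4}
  fail(5) 'daa': from fail(4)=1 chase 'a': 1→0 ⇒ 1;  out=∅∪out(1)={0}
  fail(10) 'cca': from fail(9)=8 chase 'a': 8→0 ⇒ 1;  out=∅∪out(1)={0}
  fail(6) 'daab': from fail(5)=1 chase 'b': 1→0 ⇒ 0;  out=∅∪out(0)=∅
  fail(11) 'ccac': from fail(10)=1 chase 'c': 1 ⇒ 12;  out={3}∪out(12)={3,4}
  fail(7) 'daabb': from fail(6)=0 chase 'b': 0 ⇒ 0;  out={2}∪out(0)={2}

Run:
i=0 'd': node 0→2
i=1 'a': node 2→4  emit P0@[1:1]
i=2 'a': node 4→5  emit P0@[2:2]
i=3 'c': node 5→12 (via fail)  emit P4@[2:3]
i=4 'c': node 12→9 (via fail)
i=5 'c': node 9→9 (via fail)
i=6 'a': node 9→10  emit P0@[6:6]
i=7 'c': node 10→11  emit P3@[4:7],P4@[6:7]
i=8 'b': node 11→0 (via fail)
i=9 'c': node 0→8
i=10 'd': node 8→2 (via fail)
i=11 'b': node 2→3  emit P1@[10:11]
i=12 'd': node 3→2 (via fail)
i=13 'd': node 2→2 (via fail)
i=14 'b': node 2→3  emit P1@[13:14]
i=15 'c': node 3→8 (via fail)
i=16 'c': node 8→9
i=17 'c': node 9→9 (via fail)
i=18 'a': node 9→10  emit P0@[18:18]
i=19 'c': node 10→11  emit P3@[16:19],P4@[18:19]
i=20 'a': node 11→1 (via fail)  emit P0@[20:20]
i=21 'c': node 1→12  emit P4@[20:21]
i=22 'c': node 12→9 (via fail)
i=23 'a': node 9→10  emit P0@[23:23]
i=24 'c': node 10→11  emit P3@[21:24],P4@[23:24]
i=25 'c': node 11→9 (via fail)
i=26 'c': node 9→9 (via fail)
i=27 'a': node 9→10  emit P0@[27:27]
i=28 'c': node 10→11  emit P3@[25:28],P4@[27:28]
i=29 'd': node 11→2 (via fail)
i=30 'c': node 2→8 (via fail)
i=31 'c': node 8→9
i=32 'c': node 9→9 (via fail)
i=33 'd': node 9→2 (via fail)
i=34 'a': node 2→4  emit P0@[34:34]
i=35 'a': node 4→5  emit P0@[35:35]
i=36 'c': node 5→12 (via fail)  emit P4@[35:36]
i=37 'c': node 12→9 (via fail)
i=38 'a': node 9→10  emit P0@[38:38]
i=39 'c': node 10→11  emit P3@[36:39],P4@[38:39]
i=40 'a': node 11→1 (via fail)  emit P0@[40:40]
i=41 'b': node 1→0 (via fail)
i=42 'c': node 0→8
i=43 'd': node 8→2 (via fail)
i=44 'b': node 2→3  emit P1@[43:44]
i=45 'd': node 3→2 (via fail)
i=46 'd': node 2→2 (via fail)
i=47 'b': node 2→3  emit P1@[46:47]
i=48 'd': node 3→2 (via fail)
i=49 'a': node 2→4  emit P0@[49:49]
i=50 'd': node 4→2 (via fail)
i=51 'a': node 2→4  emit P0@[51:51]
i=52 'a': node 4→5  emit P0@[52:52]
i=53 'c': node 5→12 (via fail)  emit P4@[52:53]
i=54 'a': node 12→1 (via fail)  emit P0@[54:54]
i=55 'c': node 1→12  emit P4@[54:55]
i=56 'b': node 12→0 (via fail)
i=57 'b': node 0→0
i=58 'a': node 0→1  emit P0@[58:58]
i=59 'd': node 1→2 (via fail)

All matches (sorted): [[1,0],[2,0],[3,4],[6,0],[7,3],[7,4],[11,1],[14,1],[18,0],[19,3],[19,4],[20,0],[21,4],[23,0],[24,3],[24,4],[27,0],[28,3],[28,4],[34,0],[35,0],[36,4],[38,0],[39,3],[39,4],[40,0],[44,1],[47,1],[49,0],[51,0],[52,0],[53,4],[54,0],[55,4],[58,0]]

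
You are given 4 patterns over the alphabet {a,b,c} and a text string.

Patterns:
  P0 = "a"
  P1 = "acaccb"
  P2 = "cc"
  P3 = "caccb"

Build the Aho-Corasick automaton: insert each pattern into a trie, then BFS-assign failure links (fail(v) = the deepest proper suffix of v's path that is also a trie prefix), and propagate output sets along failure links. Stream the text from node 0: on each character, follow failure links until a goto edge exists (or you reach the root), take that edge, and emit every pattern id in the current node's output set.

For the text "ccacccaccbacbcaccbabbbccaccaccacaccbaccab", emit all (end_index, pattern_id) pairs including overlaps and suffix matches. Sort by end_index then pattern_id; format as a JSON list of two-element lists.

Build automaton:
Trie nodes:
  0='ε' goto a→1 c→7
  1='a' goto c→2  ←P0
  2='ac' goto a→3
  3='aca' goto c→4
  4='acac' goto c→5
  5='acacc' goto b→6
  6='acaccb' goto ·  ←P1
  7='c' goto a→9 c→8
  8='cc' goto ·  ←P2
  9='ca' goto c→10
  10='cac' goto c→11
  11='cacc' goto b→12
  12='caccb' goto ·  ←P3

Failure links (BFS by depth):
  fail(1) 'a': from fail(0)=0 chase 'a': 0 ⇒ 0;  out={0}∪out(0)={0}
  fail(7) 'c': from fail(0)=0 chase 'c': 0 ⇒ 0;  out=∅∪out(0)=∅
  fail(2) 'ac': from fail(1)=0 chase 'c': 0 ⇒ 7;  out=∅∪out(7)=∅
  fail(8) 'cc': from fail(7)=0 chase 'c': 0 ⇒ 7;  out={2}∪out(7)={2}
  fail(9) 'ca': from fail(7)=0 chase 'a': 0 ⇒ 1;  out=∅∪out(1)={0}
  fail(3) 'aca': from fail(2)=7 chase 'a': 7 ⇒ 9;  out=∅∪out(9)={0}
  fail(10) 'cac': from fail(9)=1 chase 'c': 1 ⇒ 2;  out=∅∪out(2)=∅
  fail(4) 'acac': from fail(3)=9 chase 'c': 9 ⇒ 10;  out=∅∪out(10)=∅
  fail(11) 'cacc': from fail(10)=2 chase 'c': 2→7 ⇒ 8;  out=∅∪out(8)={2}
  fail(5) 'acacc': from fail(4)=10 chase 'c': 10 ⇒ 11;  out=∅∪out(11)={2}
  fail(12) 'caccb': from fail(11)=8 chase 'b': 8→7→0 ⇒ 0;  out={3}∪out(0)={3}
  fail(6) 'acaccb': from fail(5)=11 chase 'b': 11 ⇒ 12;  out={1}∪out(12)={1,3}

Text stream:
i=0 'c': node 0→7
i=1 'c': node 7→8  → match P2@[0:1]
i=2 'a': node 8→9 (via fail)  → match P0@[2:2]
i=3 'c': node 9→10
i=4 'c': node 10→11  → match P2@[3:4]
i=5 'c': node 11→8 (via fail)  → match P2@[4:5]
i=6 'a': node 8→9 (via fail)  → match P0@[6:6]
i=7 'c': node 9→10
i=8 'c': node 10→11  → match P2@[7:8]
i=9 'b': node 11→12  → match P3@[5:9]
i=10 'a': node 12→1 (via fail)  → match P0@[10:10]
i=11 'c': node 1→2
i=12 'b': node 2→0 (via fail)
i=13 'c': node 0→7
i=14 'a': node 7→9  → match P0@[14:14]
i=15 'c': node 9→10
i=16 'c': node 10→11  → match P2@[15:16]
i=17 'b': node 11→12  → match P3@[13:17]
i=18 'a': node 12→1 (via fail)  → match P0@[18:18]
i=19 'b': node 1→0 (via fail)
i=20 'b': node 0→0
i=21 'b': node 0→0
i=22 'c': node 0→7
i=23 'c': node 7→8  → match P2@[22:23]
i=24 'a': node 8→9 (via fail)  → match P0@[24:24]
i=25 'c': node 9→10
i=26 'c': node 10→11  → match P2@[25:26]
i=27 'a': node 11→9 (via fail)  → match P0@[27:27]
i=28 'c': node 9→10
i=29 'c': node 10→11  → match P2@[28:29]
i=30 'a': node 11→9 (via fail)  → match P0@[30:30]
i=31 'c': node 9→10
i=32 'a': node 10→3 (via fail)  → match P0@[32:32]
i=33 'c': node 3→4
i=34 'c': node 4→5  → match P2@[33:34]
i=35 'b': node 5→6  → match P1@[30:35],P3@[31:35]
i=36 'a': node 6→1 (via fail)  → match P0@[36:36]
i=37 'c': node 1→2
i=38 'c': node 2→8 (via fail)  → match P2@[37:38]
i=39 'a': node 8→9 (via fail)  → match P0@[39:39]
i=40 'b': node 9→0 (via fail)

Result: [[1,2],[2,0],[4,2],[5,2],[6,0],[8,2],[9,3],[10,0],[14,0],[16,2],[17,3],[18,0],[23,2],[24,0],[26,2],[27,0],[29,2],[30,0],[32,0],[34,2],[35,1],[35,3],[36,0],[38,2],[39,0]]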